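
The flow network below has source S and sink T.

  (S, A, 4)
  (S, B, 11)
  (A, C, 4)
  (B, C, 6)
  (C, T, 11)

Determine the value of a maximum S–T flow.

Augment S→A→C→T: bottleneck 4, flow now 4.
Augment S→B→C→T: bottleneck 6, flow now 10.
No augmenting path remains; maximum flow = 10.
In the residual graph, reachable from S: {S, B}.
Min-cut edges: S→A (4), B→C (6); capacity 4 + 6 = 10.
This cut is saturated, so no flow can exceed 10.

10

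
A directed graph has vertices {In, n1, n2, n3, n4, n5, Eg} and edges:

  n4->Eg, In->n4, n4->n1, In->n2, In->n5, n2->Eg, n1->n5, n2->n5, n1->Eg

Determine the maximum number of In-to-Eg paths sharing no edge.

Assign every edge capacity 1; by Menger, the answer equals the max flow.
Path In→n2→Eg (+1); total 1.
Path In→n4→Eg (+1); total 2.
No residual In→Eg path; max flow = 2.
Certifying cut of size 2: {In→n2, In→n4}.

2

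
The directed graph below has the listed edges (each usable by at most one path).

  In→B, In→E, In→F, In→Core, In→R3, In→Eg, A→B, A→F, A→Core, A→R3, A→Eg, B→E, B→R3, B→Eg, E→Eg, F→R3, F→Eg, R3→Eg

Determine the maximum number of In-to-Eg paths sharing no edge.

Assign every edge capacity 1; by Menger, the answer equals the max flow.
Path In→Eg (+1); total 1.
Path In→B→Eg (+1); total 2.
Path In→E→Eg (+1); total 3.
Path In→F→Eg (+1); total 4.
Path In→R3→Eg (+1); total 5.
No residual In→Eg path; max flow = 5.
Certifying cut of size 5: {In→B, In→E, In→Eg, In→F, In→R3}.

5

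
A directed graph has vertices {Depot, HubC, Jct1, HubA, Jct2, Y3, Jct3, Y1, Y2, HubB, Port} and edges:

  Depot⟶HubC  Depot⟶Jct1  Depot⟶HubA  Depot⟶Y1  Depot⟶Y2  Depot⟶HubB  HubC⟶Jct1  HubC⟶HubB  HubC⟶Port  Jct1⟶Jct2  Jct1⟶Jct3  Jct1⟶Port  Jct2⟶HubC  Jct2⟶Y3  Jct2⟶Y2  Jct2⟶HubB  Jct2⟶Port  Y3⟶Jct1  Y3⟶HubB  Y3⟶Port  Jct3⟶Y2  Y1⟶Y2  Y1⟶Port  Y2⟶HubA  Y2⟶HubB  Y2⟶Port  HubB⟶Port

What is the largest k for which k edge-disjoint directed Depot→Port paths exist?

5

Assign every edge capacity 1; by Menger, the answer equals the max flow.
Path Depot→HubC→Port (+1); total 1.
Path Depot→Jct1→Port (+1); total 2.
Path Depot→Y1→Port (+1); total 3.
Path Depot→Y2→Port (+1); total 4.
Path Depot→HubB→Port (+1); total 5.
No residual Depot→Port path; max flow = 5.
Certifying cut of size 5: {Depot→HubB, Depot→HubC, Depot→Jct1, Depot→Y1, Depot→Y2}.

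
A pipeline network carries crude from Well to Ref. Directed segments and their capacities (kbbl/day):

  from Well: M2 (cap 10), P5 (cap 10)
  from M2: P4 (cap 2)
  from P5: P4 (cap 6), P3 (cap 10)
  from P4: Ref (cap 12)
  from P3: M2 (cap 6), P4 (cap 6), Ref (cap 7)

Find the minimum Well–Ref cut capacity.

12

Augment Well→M2→P4→Ref: bottleneck 2, flow now 2.
Augment Well→P5→P4→Ref: bottleneck 6, flow now 8.
Augment Well→P5→P3→Ref: bottleneck 4, flow now 12.
No augmenting path remains; maximum flow = 12.
By max-flow min-cut, the minimum cut capacity equals the max flow.
In the residual graph, reachable from Well: {Well, M2}.
Min-cut edges: Well→P5 (10), M2→P4 (2); capacity 10 + 2 = 12.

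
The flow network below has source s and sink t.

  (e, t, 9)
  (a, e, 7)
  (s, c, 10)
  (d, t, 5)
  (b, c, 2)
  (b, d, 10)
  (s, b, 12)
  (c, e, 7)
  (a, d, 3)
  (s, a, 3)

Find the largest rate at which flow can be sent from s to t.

Augment s→a→d→t: bottleneck 3, flow now 3.
Augment s→b→d→t: bottleneck 2, flow now 5.
Augment s→c→e→t: bottleneck 7, flow now 12.
Augment s→b→d→a→e→t: bottleneck 2, flow now 14. (uses reverse residual edge)
No augmenting path remains; maximum flow = 14.
In the residual graph, reachable from s: {s, a, b, c, d, e}.
Min-cut edges: d→t (5), e→t (9); capacity 5 + 9 = 14.
This cut is saturated, so no flow can exceed 14.

14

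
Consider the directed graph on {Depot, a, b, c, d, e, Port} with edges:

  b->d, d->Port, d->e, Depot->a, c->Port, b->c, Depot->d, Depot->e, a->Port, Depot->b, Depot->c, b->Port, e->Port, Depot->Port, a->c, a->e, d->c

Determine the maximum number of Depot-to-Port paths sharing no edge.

Assign every edge capacity 1; by Menger, the answer equals the max flow.
Path Depot→Port (+1); total 1.
Path Depot→a→Port (+1); total 2.
Path Depot→b→Port (+1); total 3.
Path Depot→c→Port (+1); total 4.
Path Depot→d→Port (+1); total 5.
Path Depot→e→Port (+1); total 6.
No residual Depot→Port path; max flow = 6.
Certifying cut of size 6: {Depot→Port, Depot→a, Depot→b, Depot→c, Depot→d, Depot→e}.

6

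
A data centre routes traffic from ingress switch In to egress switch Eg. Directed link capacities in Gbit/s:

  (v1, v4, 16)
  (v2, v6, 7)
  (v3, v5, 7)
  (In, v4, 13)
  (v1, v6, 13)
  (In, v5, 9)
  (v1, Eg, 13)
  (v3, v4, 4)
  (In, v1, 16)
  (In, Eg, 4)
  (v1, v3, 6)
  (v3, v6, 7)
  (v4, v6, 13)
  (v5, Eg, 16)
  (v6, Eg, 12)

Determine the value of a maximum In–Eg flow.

Augment In→Eg: bottleneck 4, flow now 4.
Augment In→v1→Eg: bottleneck 13, flow now 17.
Augment In→v5→Eg: bottleneck 9, flow now 26.
Augment In→v1→v6→Eg: bottleneck 3, flow now 29.
Augment In→v4→v6→Eg: bottleneck 9, flow now 38.
Augment In→v4→v6→v1→v3→v5→Eg: bottleneck 3, flow now 41. (uses reverse residual edge)
No augmenting path remains; maximum flow = 41.
In the residual graph, reachable from In: {In, v4, v6}.
Min-cut edges: In→v1 (16), In→v5 (9), In→Eg (4), v6→Eg (12); capacity 16 + 9 + 4 + 12 = 41.
This cut is saturated, so no flow can exceed 41.

41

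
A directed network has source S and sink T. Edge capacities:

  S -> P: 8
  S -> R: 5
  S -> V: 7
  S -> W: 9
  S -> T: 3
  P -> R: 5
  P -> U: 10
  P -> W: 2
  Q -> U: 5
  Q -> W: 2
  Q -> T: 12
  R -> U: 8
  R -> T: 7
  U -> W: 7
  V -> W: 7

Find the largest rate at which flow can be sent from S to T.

10

Augment S→T: bottleneck 3, flow now 3.
Augment S→R→T: bottleneck 5, flow now 8.
Augment S→P→R→T: bottleneck 2, flow now 10.
No augmenting path remains; maximum flow = 10.
In the residual graph, reachable from S: {S, P, R, U, V, W}.
Min-cut edges: S→T (3), R→T (7); capacity 3 + 7 = 10.
This cut is saturated, so no flow can exceed 10.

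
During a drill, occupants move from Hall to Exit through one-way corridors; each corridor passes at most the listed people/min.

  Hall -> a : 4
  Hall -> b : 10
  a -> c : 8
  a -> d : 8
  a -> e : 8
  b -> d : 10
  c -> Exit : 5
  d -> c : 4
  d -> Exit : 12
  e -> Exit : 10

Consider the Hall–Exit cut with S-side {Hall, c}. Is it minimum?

Given cut capacity: 4 + 10 + 5 = 19.
Augment Hall→a→c→Exit: bottleneck 4, flow now 4.
Augment Hall→b→d→Exit: bottleneck 10, flow now 14.
No augmenting path remains; maximum flow = 14.
In the residual graph, reachable from Hall: {Hall}.
Min-cut edges: Hall→a (4), Hall→b (10); capacity 4 + 10 = 14.
Cut capacity 19 exceeds the max flow 14, so it is not minimum.

No — its capacity is 19, but the minimum cut has capacity 14.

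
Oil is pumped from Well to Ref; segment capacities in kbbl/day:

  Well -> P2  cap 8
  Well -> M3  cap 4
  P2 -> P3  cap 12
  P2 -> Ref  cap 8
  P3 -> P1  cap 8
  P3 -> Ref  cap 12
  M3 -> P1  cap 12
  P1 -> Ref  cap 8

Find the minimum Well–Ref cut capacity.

Augment Well→P2→Ref: bottleneck 8, flow now 8.
Augment Well→M3→P1→Ref: bottleneck 4, flow now 12.
No augmenting path remains; maximum flow = 12.
By max-flow min-cut, the minimum cut capacity equals the max flow.
In the residual graph, reachable from Well: {Well}.
Min-cut edges: Well→P2 (8), Well→M3 (4); capacity 8 + 4 = 12.

12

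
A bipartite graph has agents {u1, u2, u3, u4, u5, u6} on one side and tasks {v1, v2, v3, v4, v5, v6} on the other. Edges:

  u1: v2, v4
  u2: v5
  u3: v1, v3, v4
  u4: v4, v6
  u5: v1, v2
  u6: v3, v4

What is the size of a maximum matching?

6

Unit-capacity flow: source→left, listed edges, right→sink; max matching = max flow.
Augmenting path u1→v2 (+1); matched 1.
Augmenting path u2→v5 (+1); matched 2.
Augmenting path u3→v1 (+1); matched 3.
Augmenting path u4→v4 (+1); matched 4.
Augmenting path u6→v3 (+1); matched 5.
Augmenting path u5→v1→u3→v4→u4→v6 (+1); matched 6.
No augmenting path remains; maximum matching = 6.
König certificate: {u1, u2, u3, u4, u5, u6} is a vertex cover of size 6 (every listed pair touches it), so no matching can be larger.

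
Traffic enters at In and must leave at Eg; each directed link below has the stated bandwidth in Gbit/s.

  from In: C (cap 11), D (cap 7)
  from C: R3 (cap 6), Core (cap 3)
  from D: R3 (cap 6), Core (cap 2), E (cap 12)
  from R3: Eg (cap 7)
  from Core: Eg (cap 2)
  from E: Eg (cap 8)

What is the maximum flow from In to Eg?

15

Augment In→C→R3→Eg: bottleneck 6, flow now 6.
Augment In→C→Core→Eg: bottleneck 2, flow now 8.
Augment In→D→R3→Eg: bottleneck 1, flow now 9.
Augment In→D→E→Eg: bottleneck 6, flow now 15.
No augmenting path remains; maximum flow = 15.
In the residual graph, reachable from In: {In, C, Core}.
Min-cut edges: In→D (7), C→R3 (6), Core→Eg (2); capacity 7 + 6 + 2 = 15.
This cut is saturated, so no flow can exceed 15.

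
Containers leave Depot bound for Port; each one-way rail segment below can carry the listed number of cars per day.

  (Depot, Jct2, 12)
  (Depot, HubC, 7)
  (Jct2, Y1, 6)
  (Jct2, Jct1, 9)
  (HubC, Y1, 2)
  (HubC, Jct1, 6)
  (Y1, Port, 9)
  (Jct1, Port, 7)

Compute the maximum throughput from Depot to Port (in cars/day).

Augment Depot→Jct2→Y1→Port: bottleneck 6, flow now 6.
Augment Depot→Jct2→Jct1→Port: bottleneck 6, flow now 12.
Augment Depot→HubC→Y1→Port: bottleneck 2, flow now 14.
Augment Depot→HubC→Jct1→Port: bottleneck 1, flow now 15.
No augmenting path remains; maximum flow = 15.
In the residual graph, reachable from Depot: {Depot, Jct2, HubC, Jct1}.
Min-cut edges: Jct2→Y1 (6), HubC→Y1 (2), Jct1→Port (7); capacity 6 + 2 + 7 = 15.
This cut is saturated, so no flow can exceed 15.

15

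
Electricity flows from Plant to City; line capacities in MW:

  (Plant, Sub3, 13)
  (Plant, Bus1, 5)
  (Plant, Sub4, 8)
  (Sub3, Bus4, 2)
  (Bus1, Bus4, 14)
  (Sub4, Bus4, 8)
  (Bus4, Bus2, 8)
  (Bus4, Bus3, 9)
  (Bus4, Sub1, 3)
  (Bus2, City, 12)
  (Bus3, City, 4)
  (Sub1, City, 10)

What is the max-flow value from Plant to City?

Augment Plant→Sub3→Bus4→Bus2→City: bottleneck 2, flow now 2.
Augment Plant→Bus1→Bus4→Bus2→City: bottleneck 5, flow now 7.
Augment Plant→Sub4→Bus4→Bus2→City: bottleneck 1, flow now 8.
Augment Plant→Sub4→Bus4→Bus3→City: bottleneck 4, flow now 12.
Augment Plant→Sub4→Bus4→Sub1→City: bottleneck 3, flow now 15.
No augmenting path remains; maximum flow = 15.
In the residual graph, reachable from Plant: {Plant, Sub3}.
Min-cut edges: Plant→Bus1 (5), Plant→Sub4 (8), Sub3→Bus4 (2); capacity 5 + 8 + 2 = 15.
This cut is saturated, so no flow can exceed 15.

15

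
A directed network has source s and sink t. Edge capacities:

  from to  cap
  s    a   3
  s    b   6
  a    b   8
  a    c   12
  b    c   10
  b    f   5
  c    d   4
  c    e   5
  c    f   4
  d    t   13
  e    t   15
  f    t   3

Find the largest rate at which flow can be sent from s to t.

9

Augment s→b→f→t: bottleneck 3, flow now 3.
Augment s→a→c→d→t: bottleneck 3, flow now 6.
Augment s→b→c→d→t: bottleneck 1, flow now 7.
Augment s→b→c→e→t: bottleneck 2, flow now 9.
No augmenting path remains; maximum flow = 9.
In the residual graph, reachable from s: {s}.
Min-cut edges: s→a (3), s→b (6); capacity 3 + 6 = 9.
This cut is saturated, so no flow can exceed 9.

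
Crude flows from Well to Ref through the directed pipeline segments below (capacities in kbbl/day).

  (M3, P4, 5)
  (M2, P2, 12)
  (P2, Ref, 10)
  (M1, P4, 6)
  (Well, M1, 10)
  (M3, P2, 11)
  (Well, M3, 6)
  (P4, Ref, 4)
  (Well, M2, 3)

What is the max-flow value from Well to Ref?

13

Augment Well→M3→P2→Ref: bottleneck 6, flow now 6.
Augment Well→M2→P2→Ref: bottleneck 3, flow now 9.
Augment Well→M1→P4→Ref: bottleneck 4, flow now 13.
No augmenting path remains; maximum flow = 13.
In the residual graph, reachable from Well: {Well, M1, P4}.
Min-cut edges: Well→M3 (6), Well→M2 (3), P4→Ref (4); capacity 6 + 3 + 4 = 13.
This cut is saturated, so no flow can exceed 13.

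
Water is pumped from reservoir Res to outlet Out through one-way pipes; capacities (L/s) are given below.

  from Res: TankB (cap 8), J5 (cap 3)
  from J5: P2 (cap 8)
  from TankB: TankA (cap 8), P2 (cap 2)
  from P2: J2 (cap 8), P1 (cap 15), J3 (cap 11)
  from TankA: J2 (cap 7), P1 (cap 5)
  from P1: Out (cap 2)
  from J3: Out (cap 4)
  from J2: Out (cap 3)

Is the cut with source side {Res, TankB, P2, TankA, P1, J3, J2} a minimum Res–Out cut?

Given cut capacity: 3 + 2 + 4 + 3 = 12.
Augment Res→J5→P2→P1→Out: bottleneck 2, flow now 2.
Augment Res→J5→P2→J3→Out: bottleneck 1, flow now 3.
Augment Res→TankB→P2→J3→Out: bottleneck 2, flow now 5.
Augment Res→TankB→TankA→J2→Out: bottleneck 3, flow now 8.
Augment Res→TankB→TankA→P1→P2→J3→Out: bottleneck 1, flow now 9. (uses reverse residual edge)
No augmenting path remains; maximum flow = 9.
In the residual graph, reachable from Res: {Res, J5, TankB, P2, TankA, P1, J3, J2}.
Min-cut edges: P1→Out (2), J3→Out (4), J2→Out (3); capacity 2 + 4 + 3 = 9.
Cut capacity 12 exceeds the max flow 9, so it is not minimum.

No — its capacity is 12, but the minimum cut has capacity 9.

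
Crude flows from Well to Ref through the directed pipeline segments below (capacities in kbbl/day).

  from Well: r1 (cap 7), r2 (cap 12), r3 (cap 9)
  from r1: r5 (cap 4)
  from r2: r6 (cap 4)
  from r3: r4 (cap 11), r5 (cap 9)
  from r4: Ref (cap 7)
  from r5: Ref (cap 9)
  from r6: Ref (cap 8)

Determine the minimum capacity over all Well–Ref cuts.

Augment Well→r1→r5→Ref: bottleneck 4, flow now 4.
Augment Well→r2→r6→Ref: bottleneck 4, flow now 8.
Augment Well→r3→r4→Ref: bottleneck 7, flow now 15.
Augment Well→r3→r5→Ref: bottleneck 2, flow now 17.
No augmenting path remains; maximum flow = 17.
By max-flow min-cut, the minimum cut capacity equals the max flow.
In the residual graph, reachable from Well: {Well, r1, r2}.
Min-cut edges: Well→r3 (9), r1→r5 (4), r2→r6 (4); capacity 9 + 4 + 4 = 17.

17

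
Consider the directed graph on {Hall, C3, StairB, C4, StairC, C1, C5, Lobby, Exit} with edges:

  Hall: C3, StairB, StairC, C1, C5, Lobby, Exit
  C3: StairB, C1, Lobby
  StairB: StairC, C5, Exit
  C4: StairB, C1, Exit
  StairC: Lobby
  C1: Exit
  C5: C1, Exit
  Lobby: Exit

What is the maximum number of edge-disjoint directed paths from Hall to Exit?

Assign every edge capacity 1; by Menger, the answer equals the max flow.
Path Hall→Exit (+1); total 1.
Path Hall→StairB→Exit (+1); total 2.
Path Hall→C1→Exit (+1); total 3.
Path Hall→C5→Exit (+1); total 4.
Path Hall→Lobby→Exit (+1); total 5.
No residual Hall→Exit path; max flow = 5.
Certifying cut of size 5: {C1→Exit, C5→Exit, Hall→Exit, Lobby→Exit, StairB→Exit}.

5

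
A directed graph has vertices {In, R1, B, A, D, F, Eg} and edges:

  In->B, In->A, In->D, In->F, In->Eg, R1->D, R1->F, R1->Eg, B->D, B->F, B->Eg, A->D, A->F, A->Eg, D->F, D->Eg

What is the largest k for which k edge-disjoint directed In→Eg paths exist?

Assign every edge capacity 1; by Menger, the answer equals the max flow.
Path In→Eg (+1); total 1.
Path In→B→Eg (+1); total 2.
Path In→A→Eg (+1); total 3.
Path In→D→Eg (+1); total 4.
No residual In→Eg path; max flow = 4.
Certifying cut of size 4: {In→A, In→B, In→D, In→Eg}.

4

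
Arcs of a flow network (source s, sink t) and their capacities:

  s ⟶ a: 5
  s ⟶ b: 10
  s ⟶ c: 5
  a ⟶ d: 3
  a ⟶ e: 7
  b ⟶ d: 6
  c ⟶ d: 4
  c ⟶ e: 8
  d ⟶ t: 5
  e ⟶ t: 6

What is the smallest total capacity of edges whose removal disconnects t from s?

11

Augment s→a→d→t: bottleneck 3, flow now 3.
Augment s→a→e→t: bottleneck 2, flow now 5.
Augment s→b→d→t: bottleneck 2, flow now 7.
Augment s→c→e→t: bottleneck 4, flow now 11.
No augmenting path remains; maximum flow = 11.
By max-flow min-cut, the minimum cut capacity equals the max flow.
In the residual graph, reachable from s: {s, a, b, c, d, e}.
Min-cut edges: d→t (5), e→t (6); capacity 5 + 6 = 11.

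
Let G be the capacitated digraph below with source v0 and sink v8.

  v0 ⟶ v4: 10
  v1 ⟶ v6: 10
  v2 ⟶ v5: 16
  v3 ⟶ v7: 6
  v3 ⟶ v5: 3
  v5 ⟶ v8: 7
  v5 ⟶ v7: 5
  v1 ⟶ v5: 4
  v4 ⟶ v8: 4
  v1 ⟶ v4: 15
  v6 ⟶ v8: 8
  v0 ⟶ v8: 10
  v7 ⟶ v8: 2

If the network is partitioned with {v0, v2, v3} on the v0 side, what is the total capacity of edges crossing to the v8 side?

Edges leaving {v0, v2, v3}: v0→v4 (10), v0→v8 (10), v2→v5 (16), v3→v5 (3), v3→v7 (6).
Cut capacity = 10 + 10 + 16 + 3 + 6 = 45.

45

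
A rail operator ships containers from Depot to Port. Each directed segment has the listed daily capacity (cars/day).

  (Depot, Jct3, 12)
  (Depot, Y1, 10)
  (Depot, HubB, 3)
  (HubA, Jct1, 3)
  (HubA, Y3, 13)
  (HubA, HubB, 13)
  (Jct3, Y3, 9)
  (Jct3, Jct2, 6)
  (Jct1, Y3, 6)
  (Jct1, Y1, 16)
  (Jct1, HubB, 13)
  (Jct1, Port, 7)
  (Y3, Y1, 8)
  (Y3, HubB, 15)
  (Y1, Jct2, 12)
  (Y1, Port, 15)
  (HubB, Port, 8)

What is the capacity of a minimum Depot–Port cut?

22

Augment Depot→Y1→Port: bottleneck 10, flow now 10.
Augment Depot→HubB→Port: bottleneck 3, flow now 13.
Augment Depot→Jct3→Y3→Y1→Port: bottleneck 5, flow now 18.
Augment Depot→Jct3→Y3→HubB→Port: bottleneck 4, flow now 22.
No augmenting path remains; maximum flow = 22.
By max-flow min-cut, the minimum cut capacity equals the max flow.
In the residual graph, reachable from Depot: {Depot, Jct3, Jct2}.
Min-cut edges: Depot→Y1 (10), Depot→HubB (3), Jct3→Y3 (9); capacity 10 + 3 + 9 = 22.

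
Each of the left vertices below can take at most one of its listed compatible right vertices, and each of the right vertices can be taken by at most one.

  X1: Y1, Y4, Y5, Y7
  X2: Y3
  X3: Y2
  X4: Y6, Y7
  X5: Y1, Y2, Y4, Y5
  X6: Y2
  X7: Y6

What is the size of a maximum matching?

6

Unit-capacity flow: source→left, listed edges, right→sink; max matching = max flow.
Augmenting path X1→Y1 (+1); matched 1.
Augmenting path X2→Y3 (+1); matched 2.
Augmenting path X3→Y2 (+1); matched 3.
Augmenting path X4→Y6 (+1); matched 4.
Augmenting path X5→Y4 (+1); matched 5.
Augmenting path X7→Y6→X4→Y7 (+1); matched 6.
No augmenting path remains; maximum matching = 6.
König certificate: {X1, X2, X4, X5, X7, Y2} is a vertex cover of size 6 (every listed pair touches it), so no matching can be larger.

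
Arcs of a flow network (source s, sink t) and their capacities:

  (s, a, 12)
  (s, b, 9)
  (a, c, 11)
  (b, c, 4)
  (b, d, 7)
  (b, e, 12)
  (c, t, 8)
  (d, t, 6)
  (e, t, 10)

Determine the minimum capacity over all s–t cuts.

17

Augment s→a→c→t: bottleneck 8, flow now 8.
Augment s→b→d→t: bottleneck 6, flow now 14.
Augment s→b→e→t: bottleneck 3, flow now 17.
No augmenting path remains; maximum flow = 17.
By max-flow min-cut, the minimum cut capacity equals the max flow.
In the residual graph, reachable from s: {s, a, c}.
Min-cut edges: s→b (9), c→t (8); capacity 9 + 8 = 17.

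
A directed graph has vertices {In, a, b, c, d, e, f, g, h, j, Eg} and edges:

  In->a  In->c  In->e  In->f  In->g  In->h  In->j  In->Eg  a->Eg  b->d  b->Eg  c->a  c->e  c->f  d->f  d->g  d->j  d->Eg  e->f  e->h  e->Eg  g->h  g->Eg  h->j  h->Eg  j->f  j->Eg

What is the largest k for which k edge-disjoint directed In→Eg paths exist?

6

Assign every edge capacity 1; by Menger, the answer equals the max flow.
Path In→Eg (+1); total 1.
Path In→a→Eg (+1); total 2.
Path In→e→Eg (+1); total 3.
Path In→g→Eg (+1); total 4.
Path In→h→Eg (+1); total 5.
Path In→j→Eg (+1); total 6.
No residual In→Eg path; max flow = 6.
Certifying cut of size 6: {In→Eg, In→g, a→Eg, e→Eg, h→Eg, j→Eg}.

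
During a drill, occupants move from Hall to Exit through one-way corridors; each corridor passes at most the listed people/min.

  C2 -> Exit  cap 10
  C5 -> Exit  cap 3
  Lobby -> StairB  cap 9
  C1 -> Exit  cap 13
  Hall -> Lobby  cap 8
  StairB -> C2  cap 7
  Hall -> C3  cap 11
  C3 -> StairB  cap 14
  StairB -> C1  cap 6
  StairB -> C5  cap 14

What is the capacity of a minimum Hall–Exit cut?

16

Augment Hall→Lobby→StairB→C5→Exit: bottleneck 3, flow now 3.
Augment Hall→Lobby→StairB→C2→Exit: bottleneck 5, flow now 8.
Augment Hall→C3→StairB→C2→Exit: bottleneck 2, flow now 10.
Augment Hall→C3→StairB→C1→Exit: bottleneck 6, flow now 16.
No augmenting path remains; maximum flow = 16.
By max-flow min-cut, the minimum cut capacity equals the max flow.
In the residual graph, reachable from Hall: {Hall, Lobby, C3, StairB, C5}.
Min-cut edges: StairB→C2 (7), StairB→C1 (6), C5→Exit (3); capacity 7 + 6 + 3 = 16.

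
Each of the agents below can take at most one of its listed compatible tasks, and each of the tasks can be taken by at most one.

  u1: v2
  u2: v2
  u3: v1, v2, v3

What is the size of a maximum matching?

Unit-capacity flow: source→left, listed edges, right→sink; max matching = max flow.
Augmenting path u1→v2 (+1); matched 1.
Augmenting path u3→v1 (+1); matched 2.
No augmenting path remains; maximum matching = 2.
König certificate: {u3, v2} is a vertex cover of size 2 (every listed pair touches it), so no matching can be larger.

2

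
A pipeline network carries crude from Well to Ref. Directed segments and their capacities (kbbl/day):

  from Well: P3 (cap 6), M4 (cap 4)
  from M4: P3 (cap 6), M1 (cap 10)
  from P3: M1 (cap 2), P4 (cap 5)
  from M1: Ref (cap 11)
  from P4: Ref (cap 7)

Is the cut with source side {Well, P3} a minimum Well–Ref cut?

No — its capacity is 11, but the minimum cut has capacity 10.

Given cut capacity: 4 + 2 + 5 = 11.
Augment Well→M4→M1→Ref: bottleneck 4, flow now 4.
Augment Well→P3→M1→Ref: bottleneck 2, flow now 6.
Augment Well→P3→P4→Ref: bottleneck 4, flow now 10.
No augmenting path remains; maximum flow = 10.
In the residual graph, reachable from Well: {Well}.
Min-cut edges: Well→M4 (4), Well→P3 (6); capacity 4 + 6 = 10.
Cut capacity 11 exceeds the max flow 10, so it is not minimum.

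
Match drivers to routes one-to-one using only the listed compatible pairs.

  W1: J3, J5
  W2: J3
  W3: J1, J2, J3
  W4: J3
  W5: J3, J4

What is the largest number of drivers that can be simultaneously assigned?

4

Unit-capacity flow: source→left, listed edges, right→sink; max matching = max flow.
Augmenting path W1→J3 (+1); matched 1.
Augmenting path W3→J1 (+1); matched 2.
Augmenting path W5→J4 (+1); matched 3.
Augmenting path W2→J3→W1→J5 (+1); matched 4.
No augmenting path remains; maximum matching = 4.
König certificate: {W1, W3, W5, J3} is a vertex cover of size 4 (every listed pair touches it), so no matching can be larger.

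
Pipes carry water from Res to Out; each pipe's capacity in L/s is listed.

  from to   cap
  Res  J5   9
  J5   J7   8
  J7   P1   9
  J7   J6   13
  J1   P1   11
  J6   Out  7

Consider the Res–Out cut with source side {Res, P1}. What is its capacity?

9

Edges leaving {Res, P1}: Res→J5 (9).
Cut capacity = 9 = 9.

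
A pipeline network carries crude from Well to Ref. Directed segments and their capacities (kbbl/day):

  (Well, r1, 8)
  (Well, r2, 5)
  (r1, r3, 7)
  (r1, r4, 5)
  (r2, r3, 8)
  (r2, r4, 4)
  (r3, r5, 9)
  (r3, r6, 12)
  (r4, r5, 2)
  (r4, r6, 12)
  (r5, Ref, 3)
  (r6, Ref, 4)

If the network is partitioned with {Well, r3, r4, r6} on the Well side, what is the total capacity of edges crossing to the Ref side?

28

Edges leaving {Well, r3, r4, r6}: Well→r1 (8), Well→r2 (5), r3→r5 (9), r4→r5 (2), r6→Ref (4).
Cut capacity = 8 + 5 + 9 + 2 + 4 = 28.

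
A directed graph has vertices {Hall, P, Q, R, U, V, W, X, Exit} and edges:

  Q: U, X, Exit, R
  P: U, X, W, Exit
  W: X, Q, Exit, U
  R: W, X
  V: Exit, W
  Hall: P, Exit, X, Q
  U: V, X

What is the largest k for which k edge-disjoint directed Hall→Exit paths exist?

Assign every edge capacity 1; by Menger, the answer equals the max flow.
Path Hall→Exit (+1); total 1.
Path Hall→P→Exit (+1); total 2.
Path Hall→Q→Exit (+1); total 3.
No residual Hall→Exit path; max flow = 3.
Certifying cut of size 3: {Hall→Exit, Hall→P, Hall→Q}.

3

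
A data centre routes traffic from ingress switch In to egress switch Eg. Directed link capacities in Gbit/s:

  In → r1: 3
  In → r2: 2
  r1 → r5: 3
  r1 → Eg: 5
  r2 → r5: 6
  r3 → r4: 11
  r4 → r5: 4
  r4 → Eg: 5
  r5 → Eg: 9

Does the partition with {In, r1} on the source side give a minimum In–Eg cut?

No — its capacity is 10, but the minimum cut has capacity 5.

Given cut capacity: 2 + 3 + 5 = 10.
Augment In→r1→Eg: bottleneck 3, flow now 3.
Augment In→r2→r5→Eg: bottleneck 2, flow now 5.
No augmenting path remains; maximum flow = 5.
In the residual graph, reachable from In: {In}.
Min-cut edges: In→r1 (3), In→r2 (2); capacity 3 + 2 = 5.
Cut capacity 10 exceeds the max flow 5, so it is not minimum.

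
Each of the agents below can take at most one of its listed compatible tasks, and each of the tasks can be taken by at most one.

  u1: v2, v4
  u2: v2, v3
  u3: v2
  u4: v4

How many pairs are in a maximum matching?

Unit-capacity flow: source→left, listed edges, right→sink; max matching = max flow.
Augmenting path u1→v2 (+1); matched 1.
Augmenting path u2→v3 (+1); matched 2.
Augmenting path u4→v4 (+1); matched 3.
No augmenting path remains; maximum matching = 3.
König certificate: {u2, v2, v4} is a vertex cover of size 3 (every listed pair touches it), so no matching can be larger.

3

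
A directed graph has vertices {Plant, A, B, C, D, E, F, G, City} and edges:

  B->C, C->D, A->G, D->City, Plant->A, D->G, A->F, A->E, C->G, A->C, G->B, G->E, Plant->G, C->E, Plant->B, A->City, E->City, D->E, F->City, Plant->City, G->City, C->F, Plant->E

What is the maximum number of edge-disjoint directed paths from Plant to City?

Assign every edge capacity 1; by Menger, the answer equals the max flow.
Path Plant→City (+1); total 1.
Path Plant→A→City (+1); total 2.
Path Plant→E→City (+1); total 3.
Path Plant→G→City (+1); total 4.
Path Plant→B→C→D→City (+1); total 5.
No residual Plant→City path; max flow = 5.
Certifying cut of size 5: {Plant→A, Plant→B, Plant→City, Plant→E, Plant→G}.

5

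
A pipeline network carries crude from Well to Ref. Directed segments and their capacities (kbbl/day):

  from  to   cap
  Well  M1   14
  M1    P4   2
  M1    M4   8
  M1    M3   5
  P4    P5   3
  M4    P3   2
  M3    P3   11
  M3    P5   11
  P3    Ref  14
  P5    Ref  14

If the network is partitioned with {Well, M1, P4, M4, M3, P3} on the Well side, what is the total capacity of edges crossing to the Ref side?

28

Edges leaving {Well, M1, P4, M4, M3, P3}: P4→P5 (3), M3→P5 (11), P3→Ref (14).
Cut capacity = 3 + 11 + 14 = 28.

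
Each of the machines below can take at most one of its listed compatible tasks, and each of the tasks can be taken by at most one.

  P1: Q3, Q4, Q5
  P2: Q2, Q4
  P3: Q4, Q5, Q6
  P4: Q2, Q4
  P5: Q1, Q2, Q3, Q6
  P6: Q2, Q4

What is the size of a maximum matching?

5

Unit-capacity flow: source→left, listed edges, right→sink; max matching = max flow.
Augmenting path P1→Q3 (+1); matched 1.
Augmenting path P2→Q2 (+1); matched 2.
Augmenting path P3→Q4 (+1); matched 3.
Augmenting path P5→Q1 (+1); matched 4.
Augmenting path P4→Q4→P3→Q5 (+1); matched 5.
No augmenting path remains; maximum matching = 5.
König certificate: {P1, P3, P5, Q2, Q4} is a vertex cover of size 5 (every listed pair touches it), so no matching can be larger.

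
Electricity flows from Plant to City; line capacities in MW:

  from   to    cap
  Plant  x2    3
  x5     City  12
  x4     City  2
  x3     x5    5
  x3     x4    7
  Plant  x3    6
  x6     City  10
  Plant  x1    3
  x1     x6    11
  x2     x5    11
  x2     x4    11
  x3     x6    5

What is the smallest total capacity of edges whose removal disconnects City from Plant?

Augment Plant→x1→x6→City: bottleneck 3, flow now 3.
Augment Plant→x2→x4→City: bottleneck 2, flow now 5.
Augment Plant→x2→x5→City: bottleneck 1, flow now 6.
Augment Plant→x3→x5→City: bottleneck 5, flow now 11.
Augment Plant→x3→x6→City: bottleneck 1, flow now 12.
No augmenting path remains; maximum flow = 12.
By max-flow min-cut, the minimum cut capacity equals the max flow.
In the residual graph, reachable from Plant: {Plant}.
Min-cut edges: Plant→x1 (3), Plant→x2 (3), Plant→x3 (6); capacity 3 + 3 + 6 = 12.

12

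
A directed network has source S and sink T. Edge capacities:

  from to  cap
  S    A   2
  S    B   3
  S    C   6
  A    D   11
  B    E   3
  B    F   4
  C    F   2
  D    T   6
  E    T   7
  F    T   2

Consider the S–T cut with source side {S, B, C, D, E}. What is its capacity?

21

Edges leaving {S, B, C, D, E}: S→A (2), B→F (4), C→F (2), D→T (6), E→T (7).
Cut capacity = 2 + 4 + 2 + 6 + 7 = 21.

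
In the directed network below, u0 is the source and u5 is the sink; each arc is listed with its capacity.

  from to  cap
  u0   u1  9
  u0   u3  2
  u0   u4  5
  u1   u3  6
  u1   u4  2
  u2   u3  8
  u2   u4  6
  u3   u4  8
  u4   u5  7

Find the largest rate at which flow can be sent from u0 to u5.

Augment u0→u4→u5: bottleneck 5, flow now 5.
Augment u0→u1→u4→u5: bottleneck 2, flow now 7.
No augmenting path remains; maximum flow = 7.
In the residual graph, reachable from u0: {u0, u1, u3, u4}.
Min-cut edges: u4→u5 (7); capacity 7 = 7.
This cut is saturated, so no flow can exceed 7.

7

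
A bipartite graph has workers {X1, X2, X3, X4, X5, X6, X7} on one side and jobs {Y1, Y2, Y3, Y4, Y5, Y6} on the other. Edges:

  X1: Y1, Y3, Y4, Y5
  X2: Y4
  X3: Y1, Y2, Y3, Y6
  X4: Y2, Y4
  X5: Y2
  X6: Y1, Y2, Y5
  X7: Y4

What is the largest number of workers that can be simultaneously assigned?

5

Unit-capacity flow: source→left, listed edges, right→sink; max matching = max flow.
Augmenting path X1→Y1 (+1); matched 1.
Augmenting path X2→Y4 (+1); matched 2.
Augmenting path X3→Y2 (+1); matched 3.
Augmenting path X6→Y5 (+1); matched 4.
Augmenting path X4→Y2→X3→Y3 (+1); matched 5.
No augmenting path remains; maximum matching = 5.
König certificate: {X1, X3, X6, Y2, Y4} is a vertex cover of size 5 (every listed pair touches it), so no matching can be larger.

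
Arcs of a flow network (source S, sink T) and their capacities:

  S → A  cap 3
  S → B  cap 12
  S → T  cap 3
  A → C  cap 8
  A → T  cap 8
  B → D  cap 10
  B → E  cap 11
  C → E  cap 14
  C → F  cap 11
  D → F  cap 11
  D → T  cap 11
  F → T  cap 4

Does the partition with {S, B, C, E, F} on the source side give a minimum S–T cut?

No — its capacity is 20, but the minimum cut has capacity 16.

Given cut capacity: 3 + 3 + 10 + 4 = 20.
Augment S→T: bottleneck 3, flow now 3.
Augment S→A→T: bottleneck 3, flow now 6.
Augment S→B→D→T: bottleneck 10, flow now 16.
No augmenting path remains; maximum flow = 16.
In the residual graph, reachable from S: {S, B, E}.
Min-cut edges: S→A (3), S→T (3), B→D (10); capacity 3 + 3 + 10 = 16.
Cut capacity 20 exceeds the max flow 16, so it is not minimum.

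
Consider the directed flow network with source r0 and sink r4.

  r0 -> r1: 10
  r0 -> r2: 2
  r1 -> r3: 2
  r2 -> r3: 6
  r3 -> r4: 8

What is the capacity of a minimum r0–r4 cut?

4

Augment r0→r1→r3→r4: bottleneck 2, flow now 2.
Augment r0→r2→r3→r4: bottleneck 2, flow now 4.
No augmenting path remains; maximum flow = 4.
By max-flow min-cut, the minimum cut capacity equals the max flow.
In the residual graph, reachable from r0: {r0, r1}.
Min-cut edges: r0→r2 (2), r1→r3 (2); capacity 2 + 2 = 4.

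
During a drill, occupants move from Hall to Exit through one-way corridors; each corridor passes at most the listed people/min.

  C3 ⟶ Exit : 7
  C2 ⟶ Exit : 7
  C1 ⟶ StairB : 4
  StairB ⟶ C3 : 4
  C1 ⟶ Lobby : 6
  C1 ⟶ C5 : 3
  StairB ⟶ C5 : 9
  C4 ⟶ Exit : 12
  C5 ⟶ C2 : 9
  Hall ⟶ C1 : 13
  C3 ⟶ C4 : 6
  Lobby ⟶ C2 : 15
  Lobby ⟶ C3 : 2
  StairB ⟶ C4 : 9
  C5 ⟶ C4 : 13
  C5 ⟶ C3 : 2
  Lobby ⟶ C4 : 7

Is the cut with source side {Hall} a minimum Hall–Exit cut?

Yes — it is a minimum cut (capacity 13).

Given cut capacity: 13 = 13.
Augment Hall→C1→StairB→C4→Exit: bottleneck 4, flow now 4.
Augment Hall→C1→Lobby→C4→Exit: bottleneck 6, flow now 10.
Augment Hall→C1→C5→C4→Exit: bottleneck 2, flow now 12.
Augment Hall→C1→C5→C3→Exit: bottleneck 1, flow now 13.
No augmenting path remains; maximum flow = 13.
Cut capacity 13 equals the max flow, so it is a minimum cut.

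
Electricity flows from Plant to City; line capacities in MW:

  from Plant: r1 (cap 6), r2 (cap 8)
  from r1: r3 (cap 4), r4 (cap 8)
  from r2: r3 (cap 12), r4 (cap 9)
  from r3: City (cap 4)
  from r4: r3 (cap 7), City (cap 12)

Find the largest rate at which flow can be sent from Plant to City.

14

Augment Plant→r1→r3→City: bottleneck 4, flow now 4.
Augment Plant→r1→r4→City: bottleneck 2, flow now 6.
Augment Plant→r2→r4→City: bottleneck 8, flow now 14.
No augmenting path remains; maximum flow = 14.
In the residual graph, reachable from Plant: {Plant}.
Min-cut edges: Plant→r1 (6), Plant→r2 (8); capacity 6 + 8 = 14.
This cut is saturated, so no flow can exceed 14.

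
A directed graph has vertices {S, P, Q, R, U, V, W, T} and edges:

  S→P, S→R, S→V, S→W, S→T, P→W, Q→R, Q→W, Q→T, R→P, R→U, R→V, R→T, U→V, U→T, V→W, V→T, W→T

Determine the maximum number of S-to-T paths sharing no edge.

Assign every edge capacity 1; by Menger, the answer equals the max flow.
Path S→T (+1); total 1.
Path S→R→T (+1); total 2.
Path S→V→T (+1); total 3.
Path S→W→T (+1); total 4.
No residual S→T path; max flow = 4.
Certifying cut of size 4: {S→R, S→T, S→V, W→T}.

4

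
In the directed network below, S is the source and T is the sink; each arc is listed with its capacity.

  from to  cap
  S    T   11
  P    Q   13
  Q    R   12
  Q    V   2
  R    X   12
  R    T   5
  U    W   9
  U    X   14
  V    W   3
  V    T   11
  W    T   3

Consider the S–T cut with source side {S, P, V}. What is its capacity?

38

Edges leaving {S, P, V}: S→T (11), P→Q (13), V→W (3), V→T (11).
Cut capacity = 11 + 13 + 3 + 11 = 38.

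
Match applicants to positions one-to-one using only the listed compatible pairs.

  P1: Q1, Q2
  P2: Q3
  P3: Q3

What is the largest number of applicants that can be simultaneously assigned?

2

Unit-capacity flow: source→left, listed edges, right→sink; max matching = max flow.
Augmenting path P1→Q1 (+1); matched 1.
Augmenting path P2→Q3 (+1); matched 2.
No augmenting path remains; maximum matching = 2.
König certificate: {P1, Q3} is a vertex cover of size 2 (every listed pair touches it), so no matching can be larger.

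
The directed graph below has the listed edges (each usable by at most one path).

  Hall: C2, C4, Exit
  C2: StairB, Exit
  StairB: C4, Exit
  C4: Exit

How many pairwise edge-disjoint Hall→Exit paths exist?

3

Assign every edge capacity 1; by Menger, the answer equals the max flow.
Path Hall→Exit (+1); total 1.
Path Hall→C2→Exit (+1); total 2.
Path Hall→C4→Exit (+1); total 3.
No residual Hall→Exit path; max flow = 3.
Certifying cut of size 3: {Hall→C2, Hall→C4, Hall→Exit}.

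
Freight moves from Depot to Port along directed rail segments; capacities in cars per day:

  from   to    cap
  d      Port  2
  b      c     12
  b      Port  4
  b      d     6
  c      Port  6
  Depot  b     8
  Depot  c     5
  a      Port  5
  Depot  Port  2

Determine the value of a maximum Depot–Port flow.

14

Augment Depot→Port: bottleneck 2, flow now 2.
Augment Depot→b→Port: bottleneck 4, flow now 6.
Augment Depot→c→Port: bottleneck 5, flow now 11.
Augment Depot→b→c→Port: bottleneck 1, flow now 12.
Augment Depot→b→d→Port: bottleneck 2, flow now 14.
No augmenting path remains; maximum flow = 14.
In the residual graph, reachable from Depot: {Depot, b, c, d}.
Min-cut edges: Depot→Port (2), b→Port (4), c→Port (6), d→Port (2); capacity 2 + 4 + 6 + 2 = 14.
This cut is saturated, so no flow can exceed 14.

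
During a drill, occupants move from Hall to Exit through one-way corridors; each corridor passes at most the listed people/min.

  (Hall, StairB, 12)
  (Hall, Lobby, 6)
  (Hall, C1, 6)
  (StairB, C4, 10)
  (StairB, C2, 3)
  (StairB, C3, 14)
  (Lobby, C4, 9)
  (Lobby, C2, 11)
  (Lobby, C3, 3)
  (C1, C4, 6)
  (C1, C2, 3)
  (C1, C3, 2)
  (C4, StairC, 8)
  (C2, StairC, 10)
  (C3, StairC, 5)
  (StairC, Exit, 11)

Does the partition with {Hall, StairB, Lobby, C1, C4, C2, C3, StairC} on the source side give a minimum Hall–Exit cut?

Yes — it is a minimum cut (capacity 11).

Given cut capacity: 11 = 11.
Augment Hall→StairB→C4→StairC→Exit: bottleneck 8, flow now 8.
Augment Hall→StairB→C2→StairC→Exit: bottleneck 3, flow now 11.
No augmenting path remains; maximum flow = 11.
Cut capacity 11 equals the max flow, so it is a minimum cut.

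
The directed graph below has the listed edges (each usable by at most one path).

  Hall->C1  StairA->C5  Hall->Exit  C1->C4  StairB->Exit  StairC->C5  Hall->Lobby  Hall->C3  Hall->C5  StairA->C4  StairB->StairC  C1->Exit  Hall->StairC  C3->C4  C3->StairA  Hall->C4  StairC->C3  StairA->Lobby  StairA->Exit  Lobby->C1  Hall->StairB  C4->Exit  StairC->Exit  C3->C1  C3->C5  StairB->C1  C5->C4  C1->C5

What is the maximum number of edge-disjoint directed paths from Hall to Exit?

6

Assign every edge capacity 1; by Menger, the answer equals the max flow.
Path Hall→Exit (+1); total 1.
Path Hall→StairB→Exit (+1); total 2.
Path Hall→StairC→Exit (+1); total 3.
Path Hall→C1→Exit (+1); total 4.
Path Hall→C4→Exit (+1); total 5.
Path Hall→C3→StairA→Exit (+1); total 6.
No residual Hall→Exit path; max flow = 6.
Certifying cut of size 6: {C1→Exit, C4→Exit, Hall→C3, Hall→Exit, Hall→StairB, Hall→StairC}.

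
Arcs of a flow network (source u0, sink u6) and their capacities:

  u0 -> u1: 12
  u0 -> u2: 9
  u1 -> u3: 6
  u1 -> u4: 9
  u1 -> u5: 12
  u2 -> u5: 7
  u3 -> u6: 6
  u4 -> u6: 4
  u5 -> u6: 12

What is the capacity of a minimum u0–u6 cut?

Augment u0→u1→u3→u6: bottleneck 6, flow now 6.
Augment u0→u1→u4→u6: bottleneck 4, flow now 10.
Augment u0→u1→u5→u6: bottleneck 2, flow now 12.
Augment u0→u2→u5→u6: bottleneck 7, flow now 19.
No augmenting path remains; maximum flow = 19.
By max-flow min-cut, the minimum cut capacity equals the max flow.
In the residual graph, reachable from u0: {u0, u2}.
Min-cut edges: u0→u1 (12), u2→u5 (7); capacity 12 + 7 = 19.

19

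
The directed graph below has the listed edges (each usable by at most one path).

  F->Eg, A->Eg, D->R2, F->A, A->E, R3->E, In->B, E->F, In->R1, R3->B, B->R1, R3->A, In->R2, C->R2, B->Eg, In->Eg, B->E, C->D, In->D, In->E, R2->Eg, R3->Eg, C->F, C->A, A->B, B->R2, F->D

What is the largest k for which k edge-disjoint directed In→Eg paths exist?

4

Assign every edge capacity 1; by Menger, the answer equals the max flow.
Path In→Eg (+1); total 1.
Path In→B→Eg (+1); total 2.
Path In→R2→Eg (+1); total 3.
Path In→E→F→Eg (+1); total 4.
No residual In→Eg path; max flow = 4.
Certifying cut of size 4: {In→B, In→E, In→Eg, R2→Eg}.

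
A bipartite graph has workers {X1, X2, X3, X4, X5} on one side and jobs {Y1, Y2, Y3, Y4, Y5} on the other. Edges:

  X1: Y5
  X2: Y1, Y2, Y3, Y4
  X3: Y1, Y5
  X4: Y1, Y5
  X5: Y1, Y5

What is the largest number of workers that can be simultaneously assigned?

Unit-capacity flow: source→left, listed edges, right→sink; max matching = max flow.
Augmenting path X1→Y5 (+1); matched 1.
Augmenting path X2→Y1 (+1); matched 2.
Augmenting path X3→Y1→X2→Y2 (+1); matched 3.
No augmenting path remains; maximum matching = 3.
König certificate: {X2, Y1, Y5} is a vertex cover of size 3 (every listed pair touches it), so no matching can be larger.

3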